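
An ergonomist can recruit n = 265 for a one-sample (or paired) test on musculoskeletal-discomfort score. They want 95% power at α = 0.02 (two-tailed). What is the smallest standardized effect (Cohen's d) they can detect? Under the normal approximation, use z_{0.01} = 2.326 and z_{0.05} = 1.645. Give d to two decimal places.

d_min ≈ 0.24

For a single sample (or paired design) of n = 265: d_min = (z_{α/2} + z_β)/√n.
z-sum = 2.326 + 1.645 = 3.971.
d_min = 3.971 / √265 = 3.971 / 16.279 = 0.244.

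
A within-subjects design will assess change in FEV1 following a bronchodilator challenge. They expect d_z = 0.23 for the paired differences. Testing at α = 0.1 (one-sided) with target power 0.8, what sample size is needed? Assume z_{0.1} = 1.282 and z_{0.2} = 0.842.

For a paired (one-sample on differences) test: n = ((z_{α} + z_β) / d)².
z_{α} + z_β = 1.282 + 0.842 = 2.124.
n = (2.124 / 0.23)² = 9.235² = 85.28.
Round up.

n = 86 pairs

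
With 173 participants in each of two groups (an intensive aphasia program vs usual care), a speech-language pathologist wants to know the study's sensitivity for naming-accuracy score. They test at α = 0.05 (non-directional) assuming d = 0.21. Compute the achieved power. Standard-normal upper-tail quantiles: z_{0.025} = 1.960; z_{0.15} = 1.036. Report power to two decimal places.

power ≈ 0.50

For two equal groups, power = Φ(d·√(n/2) − z_{α/2}).
d·√(n/2) = 0.21 × √(173/2) = 0.21 × 9.301 = 1.953.
z_β = 1.953 − 1.960 = -0.007.
Power = Φ(-0.007) = 0.497.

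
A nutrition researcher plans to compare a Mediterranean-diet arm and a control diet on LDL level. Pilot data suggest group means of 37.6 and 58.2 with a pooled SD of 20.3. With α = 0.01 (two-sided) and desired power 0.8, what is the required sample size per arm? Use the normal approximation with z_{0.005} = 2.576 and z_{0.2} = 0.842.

n = 23 per group

Cohen's d = |M₁ − M₂| / SD_pooled = |37.6 − 58.2| / 20.3 = 20.6 / 20.3 = 1.015.
For two independent groups with equal n: n = 2·((z_{α/2} + z_β) / d)².
z_{α/2} + z_β = 2.576 + 0.842 = 3.418.
n = 2 × (3.418 / 1.015)² = 2 × 3.367² = 2 × 11.34 = 22.7.
Round up to the next whole participant.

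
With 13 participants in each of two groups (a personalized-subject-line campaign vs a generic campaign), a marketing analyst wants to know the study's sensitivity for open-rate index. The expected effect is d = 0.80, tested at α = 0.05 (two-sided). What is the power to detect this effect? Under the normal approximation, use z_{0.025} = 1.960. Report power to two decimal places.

power ≈ 0.53

For two equal groups, power = Φ(d·√(n/2) − z_{α/2}).
d·√(n/2) = 0.80 × √(13/2) = 0.80 × 2.550 = 2.040.
z_β = 2.040 − 1.960 = 0.080.
Power = Φ(0.080) = 0.532.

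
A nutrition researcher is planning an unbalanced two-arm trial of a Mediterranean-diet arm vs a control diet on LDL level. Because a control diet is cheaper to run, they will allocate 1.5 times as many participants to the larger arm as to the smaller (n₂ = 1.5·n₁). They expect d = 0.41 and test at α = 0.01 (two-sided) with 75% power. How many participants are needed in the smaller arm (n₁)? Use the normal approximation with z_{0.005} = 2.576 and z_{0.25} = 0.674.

With allocation ratio k = n₂/n₁ = 1.5, Var(x̄₁−x̄₂) = σ²(1/n₁ + 1/(k·n₁)) = σ²·(k+1)/(k·n₁).
So n₁ = (1 + 1/k)·((z_{α/2} + z_β)/d)² = 1.667 × (3.250/0.41)².
n₁ = 1.667 × 62.83 = 104.7.
Round up: n₁ = 105, giving n₂ = ⌈1.5 × 105⌉ = ⌈157.5⌉ = 158.

n₁ = 105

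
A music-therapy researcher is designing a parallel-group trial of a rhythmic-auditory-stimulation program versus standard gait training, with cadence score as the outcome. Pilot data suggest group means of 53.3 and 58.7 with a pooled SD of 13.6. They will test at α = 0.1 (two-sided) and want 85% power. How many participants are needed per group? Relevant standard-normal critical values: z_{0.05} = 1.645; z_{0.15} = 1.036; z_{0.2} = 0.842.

n = 92 per group

Cohen's d = |M₁ − M₂| / SD_pooled = |53.3 − 58.7| / 13.6 = 5.4 / 13.6 = 0.397.
For two independent groups with equal n: n = 2·((z_{α/2} + z_β) / d)².
z_{α/2} + z_β = 1.645 + 1.036 = 2.681.
n = 2 × (2.681 / 0.397)² = 2 × 6.753² = 2 × 45.61 = 91.2.
Round up to the next whole participant.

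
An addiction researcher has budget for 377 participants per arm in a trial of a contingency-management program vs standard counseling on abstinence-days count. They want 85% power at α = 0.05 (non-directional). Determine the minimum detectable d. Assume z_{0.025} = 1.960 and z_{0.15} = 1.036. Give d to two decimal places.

For two independent groups of n = 377 each: d_min = (z_{α/2} + z_β)·√(2/n).
z-sum = 1.960 + 1.036 = 2.996.
d_min = 2.996 × √(2/377) = 2.996 × 0.0728 = 0.218.

d_min ≈ 0.22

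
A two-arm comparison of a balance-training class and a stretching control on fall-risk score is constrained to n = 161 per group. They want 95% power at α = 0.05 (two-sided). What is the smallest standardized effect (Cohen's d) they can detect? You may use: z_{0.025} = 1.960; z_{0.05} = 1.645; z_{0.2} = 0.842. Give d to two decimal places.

For two independent groups of n = 161 each: d_min = (z_{α/2} + z_β)·√(2/n).
z-sum = 1.960 + 1.645 = 3.605.
d_min = 3.605 × √(2/161) = 3.605 × 0.1115 = 0.402.

d_min ≈ 0.40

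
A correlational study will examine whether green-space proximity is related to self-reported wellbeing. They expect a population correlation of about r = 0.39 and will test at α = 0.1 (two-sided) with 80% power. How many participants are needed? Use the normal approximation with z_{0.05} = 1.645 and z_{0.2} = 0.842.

Fisher's z: C = ½·ln((1+r)/(1−r)) = ½·ln(2.2787) = 0.4118.
n = ((z_{α/2} + z_β)/C)² + 3.
(1.645 + 0.842) / 0.4118 = 2.487 / 0.4118 = 6.039.
n = 6.039² + 3 = 36.47 + 3 = 39.5.
Round up.

n = 40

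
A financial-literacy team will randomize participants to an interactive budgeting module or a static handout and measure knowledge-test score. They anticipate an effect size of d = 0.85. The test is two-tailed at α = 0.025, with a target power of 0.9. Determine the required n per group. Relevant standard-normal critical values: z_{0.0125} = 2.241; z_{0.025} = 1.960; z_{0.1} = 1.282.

For two independent groups with equal n: n = 2·((z_{α/2} + z_β) / d)².
z_{α/2} + z_β = 2.241 + 1.282 = 3.523.
n = 2 × (3.523 / 0.85)² = 2 × 4.145² = 2 × 17.18 = 34.4.
Round up to the next whole participant.

n = 35 per group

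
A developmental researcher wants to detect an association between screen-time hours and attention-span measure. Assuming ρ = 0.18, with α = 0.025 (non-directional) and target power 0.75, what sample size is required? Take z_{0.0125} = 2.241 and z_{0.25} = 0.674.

Fisher's z: C = ½·ln((1+r)/(1−r)) = ½·ln(1.4390) = 0.1820.
n = ((z_{α/2} + z_β)/C)² + 3.
(2.241 + 0.674) / 0.1820 = 2.915 / 0.1820 = 16.016.
n = 16.016² + 3 = 256.53 + 3 = 259.5.
Round up.

n = 260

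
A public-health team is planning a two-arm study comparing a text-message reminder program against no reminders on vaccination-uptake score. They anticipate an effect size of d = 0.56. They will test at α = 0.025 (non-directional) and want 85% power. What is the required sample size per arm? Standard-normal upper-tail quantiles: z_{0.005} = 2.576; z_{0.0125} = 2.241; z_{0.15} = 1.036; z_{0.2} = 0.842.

For two independent groups with equal n: n = 2·((z_{α/2} + z_β) / d)².
z_{α/2} + z_β = 2.241 + 1.036 = 3.277.
n = 2 × (3.277 / 0.56)² = 2 × 5.852² = 2 × 34.24 = 68.5.
Round up to the next whole participant.

n = 69 per group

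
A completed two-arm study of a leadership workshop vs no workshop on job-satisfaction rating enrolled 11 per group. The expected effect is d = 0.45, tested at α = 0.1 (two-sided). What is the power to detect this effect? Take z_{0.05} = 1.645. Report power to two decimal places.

For two equal groups, power = Φ(d·√(n/2) − z_{α/2}).
d·√(n/2) = 0.45 × √(11/2) = 0.45 × 2.345 = 1.055.
z_β = 1.055 − 1.645 = -0.590.
Power = Φ(-0.590) = 0.278.

power ≈ 0.28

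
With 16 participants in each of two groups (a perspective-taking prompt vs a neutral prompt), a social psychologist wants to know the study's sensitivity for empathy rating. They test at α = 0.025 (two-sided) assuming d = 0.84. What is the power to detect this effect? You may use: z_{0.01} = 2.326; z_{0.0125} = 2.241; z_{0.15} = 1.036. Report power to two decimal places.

For two equal groups, power = Φ(d·√(n/2) − z_{α/2}).
d·√(n/2) = 0.84 × √(16/2) = 0.84 × 2.828 = 2.376.
z_β = 2.376 − 2.241 = 0.135.
Power = Φ(0.135) = 0.554.

power ≈ 0.55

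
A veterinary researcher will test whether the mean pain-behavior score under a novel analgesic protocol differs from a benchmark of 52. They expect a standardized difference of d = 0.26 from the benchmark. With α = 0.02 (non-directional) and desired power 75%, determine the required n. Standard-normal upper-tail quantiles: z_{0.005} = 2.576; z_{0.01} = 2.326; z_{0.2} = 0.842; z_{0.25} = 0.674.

For a one-sample test: n = ((z_{α/2} + z_β) / d)².
z_{α/2} + z_β = 2.326 + 0.674 = 3.000.
n = (3.000 / 0.26)² = 11.538² = 133.14.
Round up.

n = 134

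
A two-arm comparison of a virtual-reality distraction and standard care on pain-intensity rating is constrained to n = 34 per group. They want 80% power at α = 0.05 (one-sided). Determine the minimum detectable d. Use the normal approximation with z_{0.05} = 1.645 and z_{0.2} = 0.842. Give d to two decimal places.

For two independent groups of n = 34 each: d_min = (z_{α} + z_β)·√(2/n).
z-sum = 1.645 + 0.842 = 2.487.
d_min = 2.487 × √(2/34) = 2.487 × 0.2425 = 0.603.

d_min ≈ 0.60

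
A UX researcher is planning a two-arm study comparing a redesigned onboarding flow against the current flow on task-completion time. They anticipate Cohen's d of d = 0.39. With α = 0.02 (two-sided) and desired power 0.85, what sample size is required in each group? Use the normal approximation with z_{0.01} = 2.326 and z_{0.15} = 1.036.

For two independent groups with equal n: n = 2·((z_{α/2} + z_β) / d)².
z_{α/2} + z_β = 2.326 + 1.036 = 3.362.
n = 2 × (3.362 / 0.39)² = 2 × 8.621² = 2 × 74.31 = 148.6.
Round up to the next whole participant.

n = 149 per group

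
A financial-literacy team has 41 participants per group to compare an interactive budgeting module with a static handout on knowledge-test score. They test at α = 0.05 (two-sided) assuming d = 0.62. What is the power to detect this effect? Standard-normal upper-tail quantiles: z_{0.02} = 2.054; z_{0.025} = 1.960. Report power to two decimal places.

power ≈ 0.80

For two equal groups, power = Φ(d·√(n/2) − z_{α/2}).
d·√(n/2) = 0.62 × √(41/2) = 0.62 × 4.528 = 2.807.
z_β = 2.807 − 1.960 = 0.847.
Power = Φ(0.847) = 0.802.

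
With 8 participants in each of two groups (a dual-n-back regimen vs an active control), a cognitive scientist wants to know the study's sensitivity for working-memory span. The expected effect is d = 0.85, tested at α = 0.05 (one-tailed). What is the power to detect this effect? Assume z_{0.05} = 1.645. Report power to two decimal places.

For two equal groups, power = Φ(d·√(n/2) − z_{α}).
d·√(n/2) = 0.85 × √(8/2) = 0.85 × 2.000 = 1.700.
z_β = 1.700 − 1.645 = 0.055.
Power = Φ(0.055) = 0.522.

power ≈ 0.52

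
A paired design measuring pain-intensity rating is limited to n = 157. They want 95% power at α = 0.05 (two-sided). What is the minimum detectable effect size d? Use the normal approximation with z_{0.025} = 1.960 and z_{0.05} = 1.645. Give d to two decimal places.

d_min ≈ 0.29

For a single sample (or paired design) of n = 157: d_min = (z_{α/2} + z_β)/√n.
z-sum = 1.960 + 1.645 = 3.605.
d_min = 3.605 / √157 = 3.605 / 12.530 = 0.288.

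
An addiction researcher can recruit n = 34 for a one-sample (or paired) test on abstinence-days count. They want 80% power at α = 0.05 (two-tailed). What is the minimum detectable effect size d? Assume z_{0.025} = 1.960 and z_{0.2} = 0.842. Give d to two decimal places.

For a single sample (or paired design) of n = 34: d_min = (z_{α/2} + z_β)/√n.
z-sum = 1.960 + 0.842 = 2.802.
d_min = 2.802 / √34 = 2.802 / 5.831 = 0.481.

d_min ≈ 0.48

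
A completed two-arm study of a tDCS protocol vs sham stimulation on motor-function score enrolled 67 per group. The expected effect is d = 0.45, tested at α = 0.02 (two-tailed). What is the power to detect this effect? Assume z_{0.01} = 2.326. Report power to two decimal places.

power ≈ 0.61

For two equal groups, power = Φ(d·√(n/2) − z_{α/2}).
d·√(n/2) = 0.45 × √(67/2) = 0.45 × 5.788 = 2.605.
z_β = 2.605 − 2.326 = 0.279.
Power = Φ(0.279) = 0.610.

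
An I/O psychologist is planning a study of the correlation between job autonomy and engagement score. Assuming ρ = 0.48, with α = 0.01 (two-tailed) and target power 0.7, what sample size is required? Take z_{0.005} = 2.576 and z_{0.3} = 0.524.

Fisher's z: C = ½·ln((1+r)/(1−r)) = ½·ln(2.8462) = 0.5230.
n = ((z_{α/2} + z_β)/C)² + 3.
(2.576 + 0.524) / 0.5230 = 3.100 / 0.5230 = 5.927.
n = 5.927² + 3 = 35.13 + 3 = 38.1.
Round up.

n = 39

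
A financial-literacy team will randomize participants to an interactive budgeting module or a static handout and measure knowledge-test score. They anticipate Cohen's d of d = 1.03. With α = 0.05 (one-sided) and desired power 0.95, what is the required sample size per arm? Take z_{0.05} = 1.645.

For two independent groups with equal n: n = 2·((z_{α} + z_β) / d)².
z_{α} + z_β = 1.645 + 1.645 = 3.290.
n = 2 × (3.290 / 1.03)² = 2 × 3.194² = 2 × 10.20 = 20.4.
Round up to the next whole participant.

n = 21 per group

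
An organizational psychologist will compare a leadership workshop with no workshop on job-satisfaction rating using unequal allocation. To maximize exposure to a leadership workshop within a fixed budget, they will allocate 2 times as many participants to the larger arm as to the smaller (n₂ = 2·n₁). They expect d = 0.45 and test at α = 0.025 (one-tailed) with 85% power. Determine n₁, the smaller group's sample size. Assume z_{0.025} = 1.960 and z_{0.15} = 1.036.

n₁ = 67

With allocation ratio k = n₂/n₁ = 2, Var(x̄₁−x̄₂) = σ²(1/n₁ + 1/(k·n₁)) = σ²·(k+1)/(k·n₁).
So n₁ = (1 + 1/k)·((z_{α} + z_β)/d)² = 1.500 × (2.996/0.45)².
n₁ = 1.500 × 44.33 = 66.5.
Round up: n₁ = 67, giving n₂ = 2 × 67 = 134.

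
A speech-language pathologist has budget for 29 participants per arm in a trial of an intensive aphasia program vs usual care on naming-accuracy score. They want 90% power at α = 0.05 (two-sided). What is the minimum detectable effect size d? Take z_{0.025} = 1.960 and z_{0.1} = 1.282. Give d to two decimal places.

For two independent groups of n = 29 each: d_min = (z_{α/2} + z_β)·√(2/n).
z-sum = 1.960 + 1.282 = 3.242.
d_min = 3.242 × √(2/29) = 3.242 × 0.2626 = 0.851.

d_min ≈ 0.85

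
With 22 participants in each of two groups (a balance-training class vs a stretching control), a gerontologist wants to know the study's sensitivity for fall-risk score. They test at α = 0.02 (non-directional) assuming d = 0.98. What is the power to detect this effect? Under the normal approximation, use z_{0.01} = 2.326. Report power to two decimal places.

power ≈ 0.82

For two equal groups, power = Φ(d·√(n/2) − z_{α/2}).
d·√(n/2) = 0.98 × √(22/2) = 0.98 × 3.317 = 3.250.
z_β = 3.250 − 2.326 = 0.924.
Power = Φ(0.924) = 0.822.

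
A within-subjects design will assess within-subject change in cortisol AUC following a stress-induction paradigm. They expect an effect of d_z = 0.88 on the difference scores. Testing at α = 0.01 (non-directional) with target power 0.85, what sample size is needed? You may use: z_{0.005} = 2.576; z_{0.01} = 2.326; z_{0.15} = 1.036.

For a paired (one-sample on differences) test: n = ((z_{α/2} + z_β) / d)².
z_{α/2} + z_β = 2.576 + 1.036 = 3.612.
n = (3.612 / 0.88)² = 4.105² = 16.85.
Round up.

n = 17 pairs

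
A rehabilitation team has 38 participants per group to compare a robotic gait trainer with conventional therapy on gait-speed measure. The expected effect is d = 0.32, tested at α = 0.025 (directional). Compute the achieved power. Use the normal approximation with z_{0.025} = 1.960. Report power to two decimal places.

power ≈ 0.29

For two equal groups, power = Φ(d·√(n/2) − z_{α}).
d·√(n/2) = 0.32 × √(38/2) = 0.32 × 4.359 = 1.395.
z_β = 1.395 − 1.960 = -0.565.
Power = Φ(-0.565) = 0.286.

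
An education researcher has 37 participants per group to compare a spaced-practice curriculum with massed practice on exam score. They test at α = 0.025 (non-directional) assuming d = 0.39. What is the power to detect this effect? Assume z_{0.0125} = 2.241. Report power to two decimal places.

power ≈ 0.29

For two equal groups, power = Φ(d·√(n/2) − z_{α/2}).
d·√(n/2) = 0.39 × √(37/2) = 0.39 × 4.301 = 1.677.
z_β = 1.677 − 2.241 = -0.564.
Power = Φ(-0.564) = 0.287.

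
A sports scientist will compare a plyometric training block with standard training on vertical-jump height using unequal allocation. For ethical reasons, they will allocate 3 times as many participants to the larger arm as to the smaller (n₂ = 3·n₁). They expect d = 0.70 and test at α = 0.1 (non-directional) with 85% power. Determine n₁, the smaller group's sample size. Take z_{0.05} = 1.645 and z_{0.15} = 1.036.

With allocation ratio k = n₂/n₁ = 3, Var(x̄₁−x̄₂) = σ²(1/n₁ + 1/(k·n₁)) = σ²·(k+1)/(k·n₁).
So n₁ = (1 + 1/k)·((z_{α/2} + z_β)/d)² = 1.333 × (2.681/0.70)².
n₁ = 1.333 × 14.67 = 19.6.
Round up: n₁ = 20, giving n₂ = 3 × 20 = 60.

n₁ = 20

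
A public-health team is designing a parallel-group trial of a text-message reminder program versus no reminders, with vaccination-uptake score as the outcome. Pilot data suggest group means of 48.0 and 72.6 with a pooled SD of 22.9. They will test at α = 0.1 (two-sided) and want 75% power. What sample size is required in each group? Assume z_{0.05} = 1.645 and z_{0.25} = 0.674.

Cohen's d = |M₁ − M₂| / SD_pooled = |48.0 − 72.6| / 22.9 = 24.6 / 22.9 = 1.074.
For two independent groups with equal n: n = 2·((z_{α/2} + z_β) / d)².
z_{α/2} + z_β = 1.645 + 0.674 = 2.319.
n = 2 × (2.319 / 1.074)² = 2 × 2.159² = 2 × 4.66 = 9.3.
Round up to the next whole participant.

n = 10 per group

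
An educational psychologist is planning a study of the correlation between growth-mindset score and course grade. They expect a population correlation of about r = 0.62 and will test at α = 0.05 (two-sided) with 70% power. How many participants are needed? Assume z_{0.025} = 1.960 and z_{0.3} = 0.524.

n = 15

Fisher's z: C = ½·ln((1+r)/(1−r)) = ½·ln(4.2632) = 0.7250.
n = ((z_{α/2} + z_β)/C)² + 3.
(1.960 + 0.524) / 0.7250 = 2.484 / 0.7250 = 3.426.
n = 3.426² + 3 = 11.74 + 3 = 14.7.
Round up.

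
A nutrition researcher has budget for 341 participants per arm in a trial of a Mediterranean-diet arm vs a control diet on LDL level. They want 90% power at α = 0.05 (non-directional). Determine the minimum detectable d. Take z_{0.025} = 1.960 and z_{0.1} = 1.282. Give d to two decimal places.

d_min ≈ 0.25

For two independent groups of n = 341 each: d_min = (z_{α/2} + z_β)·√(2/n).
z-sum = 1.960 + 1.282 = 3.242.
d_min = 3.242 × √(2/341) = 3.242 × 0.0766 = 0.248.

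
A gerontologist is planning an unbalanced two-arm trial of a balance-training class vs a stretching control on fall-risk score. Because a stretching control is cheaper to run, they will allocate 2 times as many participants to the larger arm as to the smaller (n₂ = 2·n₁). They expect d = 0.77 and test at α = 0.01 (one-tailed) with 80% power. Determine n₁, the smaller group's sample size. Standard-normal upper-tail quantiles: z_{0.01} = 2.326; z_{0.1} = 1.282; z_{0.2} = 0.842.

n₁ = 26

With allocation ratio k = n₂/n₁ = 2, Var(x̄₁−x̄₂) = σ²(1/n₁ + 1/(k·n₁)) = σ²·(k+1)/(k·n₁).
So n₁ = (1 + 1/k)·((z_{α} + z_β)/d)² = 1.500 × (3.168/0.77)².
n₁ = 1.500 × 16.93 = 25.4.
Round up: n₁ = 26, giving n₂ = 2 × 26 = 52.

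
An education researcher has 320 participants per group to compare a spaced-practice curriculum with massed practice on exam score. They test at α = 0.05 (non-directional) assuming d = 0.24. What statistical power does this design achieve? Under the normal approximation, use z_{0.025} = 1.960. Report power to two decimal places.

power ≈ 0.86

For two equal groups, power = Φ(d·√(n/2) − z_{α/2}).
d·√(n/2) = 0.24 × √(320/2) = 0.24 × 12.649 = 3.036.
z_β = 3.036 − 1.960 = 1.076.
Power = Φ(1.076) = 0.859.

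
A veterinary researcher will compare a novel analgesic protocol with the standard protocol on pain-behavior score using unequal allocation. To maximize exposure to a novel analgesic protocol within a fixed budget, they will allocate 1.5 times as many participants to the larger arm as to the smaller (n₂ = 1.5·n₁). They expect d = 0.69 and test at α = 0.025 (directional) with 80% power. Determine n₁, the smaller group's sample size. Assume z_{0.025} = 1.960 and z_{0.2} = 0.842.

n₁ = 28

With allocation ratio k = n₂/n₁ = 1.5, Var(x̄₁−x̄₂) = σ²(1/n₁ + 1/(k·n₁)) = σ²·(k+1)/(k·n₁).
So n₁ = (1 + 1/k)·((z_{α} + z_β)/d)² = 1.667 × (2.802/0.69)².
n₁ = 1.667 × 16.49 = 27.5.
Round up: n₁ = 28, giving n₂ = 1.5 × 28 = 42.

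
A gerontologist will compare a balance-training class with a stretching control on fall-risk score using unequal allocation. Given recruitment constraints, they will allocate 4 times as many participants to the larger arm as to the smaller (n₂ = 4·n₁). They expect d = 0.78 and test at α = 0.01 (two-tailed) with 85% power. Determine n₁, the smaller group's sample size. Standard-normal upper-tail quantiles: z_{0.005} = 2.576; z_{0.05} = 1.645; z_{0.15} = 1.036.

n₁ = 27

With allocation ratio k = n₂/n₁ = 4, Var(x̄₁−x̄₂) = σ²(1/n₁ + 1/(k·n₁)) = σ²·(k+1)/(k·n₁).
So n₁ = (1 + 1/k)·((z_{α/2} + z_β)/d)² = 1.250 × (3.612/0.78)².
n₁ = 1.250 × 21.44 = 26.8.
Round up: n₁ = 27, giving n₂ = 4 × 27 = 108.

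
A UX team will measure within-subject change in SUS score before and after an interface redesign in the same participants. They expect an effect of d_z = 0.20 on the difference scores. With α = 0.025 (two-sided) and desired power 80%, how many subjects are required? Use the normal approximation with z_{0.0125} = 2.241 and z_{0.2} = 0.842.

For a paired (one-sample on differences) test: n = ((z_{α/2} + z_β) / d)².
z_{α/2} + z_β = 2.241 + 0.842 = 3.083.
n = (3.083 / 0.20)² = 15.415² = 237.62.
Round up.

n = 238 pairs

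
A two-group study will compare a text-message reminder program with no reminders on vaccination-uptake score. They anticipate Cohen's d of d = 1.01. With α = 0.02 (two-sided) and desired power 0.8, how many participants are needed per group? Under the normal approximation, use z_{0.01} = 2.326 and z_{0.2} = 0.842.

n = 20 per group

For two independent groups with equal n: n = 2·((z_{α/2} + z_β) / d)².
z_{α/2} + z_β = 2.326 + 0.842 = 3.168.
n = 2 × (3.168 / 1.01)² = 2 × 3.137² = 2 × 9.84 = 19.7.
Round up to the next whole participant.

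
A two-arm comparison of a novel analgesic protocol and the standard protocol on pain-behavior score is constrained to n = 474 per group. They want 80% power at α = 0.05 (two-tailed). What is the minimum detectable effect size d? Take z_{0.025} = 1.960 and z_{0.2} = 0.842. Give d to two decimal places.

d_min ≈ 0.18

For two independent groups of n = 474 each: d_min = (z_{α/2} + z_β)·√(2/n).
z-sum = 1.960 + 0.842 = 2.802.
d_min = 2.802 × √(2/474) = 2.802 × 0.0650 = 0.182.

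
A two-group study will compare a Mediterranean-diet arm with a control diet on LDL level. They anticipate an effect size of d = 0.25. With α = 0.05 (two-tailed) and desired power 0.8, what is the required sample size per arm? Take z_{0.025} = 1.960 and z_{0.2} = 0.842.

n = 252 per group

For two independent groups with equal n: n = 2·((z_{α/2} + z_β) / d)².
z_{α/2} + z_β = 1.960 + 0.842 = 2.802.
n = 2 × (2.802 / 0.25)² = 2 × 11.208² = 2 × 125.62 = 251.2.
Round up to the next whole participant.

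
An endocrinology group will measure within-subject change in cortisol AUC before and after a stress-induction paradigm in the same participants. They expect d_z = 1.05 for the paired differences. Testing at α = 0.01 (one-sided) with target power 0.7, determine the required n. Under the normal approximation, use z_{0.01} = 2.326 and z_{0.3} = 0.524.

n = 8 pairs

For a paired (one-sample on differences) test: n = ((z_{α} + z_β) / d)².
z_{α} + z_β = 2.326 + 0.524 = 2.850.
n = (2.850 / 1.05)² = 2.714² = 7.37.
Round up.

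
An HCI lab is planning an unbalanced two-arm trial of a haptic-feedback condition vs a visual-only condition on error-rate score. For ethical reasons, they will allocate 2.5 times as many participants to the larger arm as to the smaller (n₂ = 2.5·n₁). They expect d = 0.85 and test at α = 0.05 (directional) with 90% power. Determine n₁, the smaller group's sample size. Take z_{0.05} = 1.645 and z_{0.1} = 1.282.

With allocation ratio k = n₂/n₁ = 2.5, Var(x̄₁−x̄₂) = σ²(1/n₁ + 1/(k·n₁)) = σ²·(k+1)/(k·n₁).
So n₁ = (1 + 1/k)·((z_{α} + z_β)/d)² = 1.400 × (2.927/0.85)².
n₁ = 1.400 × 11.86 = 16.6.
Round up: n₁ = 17, giving n₂ = ⌈2.5 × 17⌉ = ⌈42.5⌉ = 43.

n₁ = 17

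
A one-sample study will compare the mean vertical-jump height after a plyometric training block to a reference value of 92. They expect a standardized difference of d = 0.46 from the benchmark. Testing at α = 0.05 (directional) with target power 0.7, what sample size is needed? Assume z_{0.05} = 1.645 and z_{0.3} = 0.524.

For a one-sample test: n = ((z_{α} + z_β) / d)².
z_{α} + z_β = 1.645 + 0.524 = 2.169.
n = (2.169 / 0.46)² = 4.715² = 22.23.
Round up.

n = 23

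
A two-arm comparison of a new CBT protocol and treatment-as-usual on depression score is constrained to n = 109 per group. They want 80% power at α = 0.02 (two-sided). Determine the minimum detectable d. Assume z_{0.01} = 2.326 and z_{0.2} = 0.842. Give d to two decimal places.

d_min ≈ 0.43

For two independent groups of n = 109 each: d_min = (z_{α/2} + z_β)·√(2/n).
z-sum = 2.326 + 0.842 = 3.168.
d_min = 3.168 × √(2/109) = 3.168 × 0.1355 = 0.429.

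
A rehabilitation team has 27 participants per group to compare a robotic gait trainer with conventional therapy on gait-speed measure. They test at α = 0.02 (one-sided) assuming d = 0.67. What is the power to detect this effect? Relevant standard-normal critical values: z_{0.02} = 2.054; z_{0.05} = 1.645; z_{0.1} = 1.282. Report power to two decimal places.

power ≈ 0.66

For two equal groups, power = Φ(d·√(n/2) − z_{α}).
d·√(n/2) = 0.67 × √(27/2) = 0.67 × 3.674 = 2.462.
z_β = 2.462 − 2.054 = 0.408.
Power = Φ(0.408) = 0.658.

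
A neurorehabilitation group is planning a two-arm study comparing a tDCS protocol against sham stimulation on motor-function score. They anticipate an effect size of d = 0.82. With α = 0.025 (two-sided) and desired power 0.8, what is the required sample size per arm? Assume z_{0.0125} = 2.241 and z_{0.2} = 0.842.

For two independent groups with equal n: n = 2·((z_{α/2} + z_β) / d)².
z_{α/2} + z_β = 2.241 + 0.842 = 3.083.
n = 2 × (3.083 / 0.82)² = 2 × 3.760² = 2 × 14.14 = 28.3.
Round up to the next whole participant.

n = 29 per group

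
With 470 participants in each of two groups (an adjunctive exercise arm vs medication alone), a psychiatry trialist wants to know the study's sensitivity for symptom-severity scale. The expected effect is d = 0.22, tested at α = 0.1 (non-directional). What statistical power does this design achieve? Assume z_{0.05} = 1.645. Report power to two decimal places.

power ≈ 0.96

For two equal groups, power = Φ(d·√(n/2) − z_{α/2}).
d·√(n/2) = 0.22 × √(470/2) = 0.22 × 15.330 = 3.373.
z_β = 3.373 − 1.645 = 1.728.
Power = Φ(1.728) = 0.958.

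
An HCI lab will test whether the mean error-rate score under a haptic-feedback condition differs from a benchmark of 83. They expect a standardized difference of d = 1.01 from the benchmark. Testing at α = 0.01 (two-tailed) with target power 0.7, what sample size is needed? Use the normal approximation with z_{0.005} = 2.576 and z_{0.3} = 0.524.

For a one-sample test: n = ((z_{α/2} + z_β) / d)².
z_{α/2} + z_β = 2.576 + 0.524 = 3.100.
n = (3.100 / 1.01)² = 3.069² = 9.42.
Round up.

n = 10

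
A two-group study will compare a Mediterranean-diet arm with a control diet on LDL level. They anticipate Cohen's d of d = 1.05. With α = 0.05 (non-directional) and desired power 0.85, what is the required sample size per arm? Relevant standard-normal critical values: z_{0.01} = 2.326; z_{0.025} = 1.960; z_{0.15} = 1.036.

n = 17 per group

For two independent groups with equal n: n = 2·((z_{α/2} + z_β) / d)².
z_{α/2} + z_β = 1.960 + 1.036 = 2.996.
n = 2 × (2.996 / 1.05)² = 2 × 2.853² = 2 × 8.14 = 16.3.
Round up to the next whole participant.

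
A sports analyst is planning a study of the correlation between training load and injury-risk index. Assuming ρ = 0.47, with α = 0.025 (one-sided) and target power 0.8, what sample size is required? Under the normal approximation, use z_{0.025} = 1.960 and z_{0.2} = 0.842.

n = 34

Fisher's z: C = ½·ln((1+r)/(1−r)) = ½·ln(2.7736) = 0.5101.
n = ((z_{α} + z_β)/C)² + 3.
(1.960 + 0.842) / 0.5101 = 2.802 / 0.5101 = 5.493.
n = 5.493² + 3 = 30.17 + 3 = 33.2.
Round up.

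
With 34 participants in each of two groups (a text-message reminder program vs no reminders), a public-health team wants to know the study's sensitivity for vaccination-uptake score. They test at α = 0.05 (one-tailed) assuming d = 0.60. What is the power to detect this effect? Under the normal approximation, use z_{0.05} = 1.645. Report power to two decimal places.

power ≈ 0.80

For two equal groups, power = Φ(d·√(n/2) − z_{α}).
d·√(n/2) = 0.60 × √(34/2) = 0.60 × 4.123 = 2.474.
z_β = 2.474 − 1.645 = 0.829.
Power = Φ(0.829) = 0.796.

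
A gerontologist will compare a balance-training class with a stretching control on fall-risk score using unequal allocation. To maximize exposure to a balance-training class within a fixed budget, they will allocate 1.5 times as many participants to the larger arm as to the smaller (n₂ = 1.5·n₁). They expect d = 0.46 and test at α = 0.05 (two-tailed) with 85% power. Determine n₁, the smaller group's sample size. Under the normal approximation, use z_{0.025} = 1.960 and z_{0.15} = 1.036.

n₁ = 71

With allocation ratio k = n₂/n₁ = 1.5, Var(x̄₁−x̄₂) = σ²(1/n₁ + 1/(k·n₁)) = σ²·(k+1)/(k·n₁).
So n₁ = (1 + 1/k)·((z_{α/2} + z_β)/d)² = 1.667 × (2.996/0.46)².
n₁ = 1.667 × 42.42 = 70.7.
Round up: n₁ = 71, giving n₂ = ⌈1.5 × 71⌉ = ⌈106.5⌉ = 107.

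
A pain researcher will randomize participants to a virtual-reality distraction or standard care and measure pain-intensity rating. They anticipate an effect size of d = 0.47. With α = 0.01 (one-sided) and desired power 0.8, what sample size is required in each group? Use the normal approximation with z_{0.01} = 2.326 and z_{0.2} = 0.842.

For two independent groups with equal n: n = 2·((z_{α} + z_β) / d)².
z_{α} + z_β = 2.326 + 0.842 = 3.168.
n = 2 × (3.168 / 0.47)² = 2 × 6.740² = 2 × 45.43 = 90.9.
Round up to the next whole participant.

n = 91 per group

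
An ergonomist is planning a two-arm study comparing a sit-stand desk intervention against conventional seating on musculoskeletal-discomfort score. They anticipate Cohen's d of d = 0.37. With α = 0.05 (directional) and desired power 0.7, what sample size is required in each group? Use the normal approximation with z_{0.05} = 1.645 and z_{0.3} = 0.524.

For two independent groups with equal n: n = 2·((z_{α} + z_β) / d)².
z_{α} + z_β = 1.645 + 0.524 = 2.169.
n = 2 × (2.169 / 0.37)² = 2 × 5.862² = 2 × 34.36 = 68.7.
Round up to the next whole participant.

n = 69 per group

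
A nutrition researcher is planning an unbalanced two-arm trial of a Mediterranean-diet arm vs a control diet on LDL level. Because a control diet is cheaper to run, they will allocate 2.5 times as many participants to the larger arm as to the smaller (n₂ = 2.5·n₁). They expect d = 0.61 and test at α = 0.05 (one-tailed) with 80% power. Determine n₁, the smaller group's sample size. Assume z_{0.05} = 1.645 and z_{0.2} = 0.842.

With allocation ratio k = n₂/n₁ = 2.5, Var(x̄₁−x̄₂) = σ²(1/n₁ + 1/(k·n₁)) = σ²·(k+1)/(k·n₁).
So n₁ = (1 + 1/k)·((z_{α} + z_β)/d)² = 1.400 × (2.487/0.61)².
n₁ = 1.400 × 16.62 = 23.3.
Round up: n₁ = 24, giving n₂ = 2.5 × 24 = 60.

n₁ = 24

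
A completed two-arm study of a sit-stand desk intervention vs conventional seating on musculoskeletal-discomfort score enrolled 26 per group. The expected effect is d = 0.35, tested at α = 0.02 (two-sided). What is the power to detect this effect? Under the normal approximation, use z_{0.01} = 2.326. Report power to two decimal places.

power ≈ 0.14

For two equal groups, power = Φ(d·√(n/2) − z_{α/2}).
d·√(n/2) = 0.35 × √(26/2) = 0.35 × 3.606 = 1.262.
z_β = 1.262 − 2.326 = -1.064.
Power = Φ(-1.064) = 0.144.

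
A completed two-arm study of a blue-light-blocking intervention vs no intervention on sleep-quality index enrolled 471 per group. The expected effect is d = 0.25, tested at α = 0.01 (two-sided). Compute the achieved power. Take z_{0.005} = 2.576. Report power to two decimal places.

For two equal groups, power = Φ(d·√(n/2) − z_{α/2}).
d·√(n/2) = 0.25 × √(471/2) = 0.25 × 15.346 = 3.837.
z_β = 3.837 − 2.576 = 1.261.
Power = Φ(1.261) = 0.896.

power ≈ 0.90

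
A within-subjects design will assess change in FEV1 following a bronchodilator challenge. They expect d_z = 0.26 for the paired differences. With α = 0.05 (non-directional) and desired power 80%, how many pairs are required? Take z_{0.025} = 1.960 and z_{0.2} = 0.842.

For a paired (one-sample on differences) test: n = ((z_{α/2} + z_β) / d)².
z_{α/2} + z_β = 1.960 + 0.842 = 2.802.
n = (2.802 / 0.26)² = 10.777² = 116.14.
Round up.

n = 117 pairs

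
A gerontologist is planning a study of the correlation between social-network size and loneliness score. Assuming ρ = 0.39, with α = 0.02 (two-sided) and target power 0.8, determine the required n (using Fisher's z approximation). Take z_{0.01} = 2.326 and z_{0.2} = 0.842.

n = 63

Fisher's z: C = ½·ln((1+r)/(1−r)) = ½·ln(2.2787) = 0.4118.
n = ((z_{α/2} + z_β)/C)² + 3.
(2.326 + 0.842) / 0.4118 = 3.168 / 0.4118 = 7.693.
n = 7.693² + 3 = 59.18 + 3 = 62.2.
Round up.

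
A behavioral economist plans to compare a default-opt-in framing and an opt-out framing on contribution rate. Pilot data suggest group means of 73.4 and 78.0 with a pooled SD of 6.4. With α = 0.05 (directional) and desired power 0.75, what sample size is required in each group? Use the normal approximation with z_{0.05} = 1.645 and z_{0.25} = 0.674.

Cohen's d = |M₁ − M₂| / SD_pooled = |73.4 − 78.0| / 6.4 = 4.6 / 6.4 = 0.719.
For two independent groups with equal n: n = 2·((z_{α} + z_β) / d)².
z_{α} + z_β = 1.645 + 0.674 = 2.319.
n = 2 × (2.319 / 0.719)² = 2 × 3.225² = 2 × 10.40 = 20.8.
Round up to the next whole participant.

n = 21 per group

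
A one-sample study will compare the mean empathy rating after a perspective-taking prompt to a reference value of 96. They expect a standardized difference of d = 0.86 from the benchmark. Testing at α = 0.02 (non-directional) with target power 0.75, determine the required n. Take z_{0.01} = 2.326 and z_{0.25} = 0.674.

For a one-sample test: n = ((z_{α/2} + z_β) / d)².
z_{α/2} + z_β = 2.326 + 0.674 = 3.000.
n = (3.000 / 0.86)² = 3.488² = 12.17.
Round up.

n = 13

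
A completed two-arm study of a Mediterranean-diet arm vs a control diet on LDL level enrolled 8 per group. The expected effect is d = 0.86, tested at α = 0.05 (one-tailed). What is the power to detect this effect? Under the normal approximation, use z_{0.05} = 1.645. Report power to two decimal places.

For two equal groups, power = Φ(d·√(n/2) − z_{α}).
d·√(n/2) = 0.86 × √(8/2) = 0.86 × 2.000 = 1.720.
z_β = 1.720 − 1.645 = 0.075.
Power = Φ(0.075) = 0.530.

power ≈ 0.53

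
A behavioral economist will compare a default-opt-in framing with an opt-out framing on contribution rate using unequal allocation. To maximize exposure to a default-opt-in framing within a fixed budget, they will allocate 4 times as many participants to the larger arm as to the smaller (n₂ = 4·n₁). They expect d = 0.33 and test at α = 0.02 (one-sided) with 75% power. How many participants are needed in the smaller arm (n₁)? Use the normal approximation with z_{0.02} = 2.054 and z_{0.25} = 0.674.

n₁ = 86

With allocation ratio k = n₂/n₁ = 4, Var(x̄₁−x̄₂) = σ²(1/n₁ + 1/(k·n₁)) = σ²·(k+1)/(k·n₁).
So n₁ = (1 + 1/k)·((z_{α} + z_β)/d)² = 1.250 × (2.728/0.33)².
n₁ = 1.250 × 68.34 = 85.4.
Round up: n₁ = 86, giving n₂ = 4 × 86 = 344.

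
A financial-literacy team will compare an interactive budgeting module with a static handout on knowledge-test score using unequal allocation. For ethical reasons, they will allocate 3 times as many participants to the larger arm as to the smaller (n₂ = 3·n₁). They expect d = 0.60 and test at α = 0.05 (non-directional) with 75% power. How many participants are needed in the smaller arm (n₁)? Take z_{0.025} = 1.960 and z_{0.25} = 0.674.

With allocation ratio k = n₂/n₁ = 3, Var(x̄₁−x̄₂) = σ²(1/n₁ + 1/(k·n₁)) = σ²·(k+1)/(k·n₁).
So n₁ = (1 + 1/k)·((z_{α/2} + z_β)/d)² = 1.333 × (2.634/0.60)².
n₁ = 1.333 × 19.27 = 25.7.
Round up: n₁ = 26, giving n₂ = 3 × 26 = 78.

n₁ = 26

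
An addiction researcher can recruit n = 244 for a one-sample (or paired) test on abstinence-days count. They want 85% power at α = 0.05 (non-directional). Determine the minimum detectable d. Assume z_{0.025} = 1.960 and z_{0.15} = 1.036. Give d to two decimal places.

d_min ≈ 0.19

For a single sample (or paired design) of n = 244: d_min = (z_{α/2} + z_β)/√n.
z-sum = 1.960 + 1.036 = 2.996.
d_min = 2.996 / √244 = 2.996 / 15.620 = 0.192.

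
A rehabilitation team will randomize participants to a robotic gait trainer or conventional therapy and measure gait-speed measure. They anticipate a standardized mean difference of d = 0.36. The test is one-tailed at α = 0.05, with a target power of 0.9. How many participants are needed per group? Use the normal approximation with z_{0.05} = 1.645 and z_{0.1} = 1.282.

For two independent groups with equal n: n = 2·((z_{α} + z_β) / d)².
z_{α} + z_β = 1.645 + 1.282 = 2.927.
n = 2 × (2.927 / 0.36)² = 2 × 8.131² = 2 × 66.11 = 132.2.
Round up to the next whole participant.

n = 133 per group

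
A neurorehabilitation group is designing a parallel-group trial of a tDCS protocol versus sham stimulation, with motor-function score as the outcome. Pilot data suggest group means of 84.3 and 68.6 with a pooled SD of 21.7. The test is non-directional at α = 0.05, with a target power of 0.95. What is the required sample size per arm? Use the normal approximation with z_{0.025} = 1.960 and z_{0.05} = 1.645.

n = 50 per group

Cohen's d = |M₁ − M₂| / SD_pooled = |84.3 − 68.6| / 21.7 = 15.7 / 21.7 = 0.724.
For two independent groups with equal n: n = 2·((z_{α/2} + z_β) / d)².
z_{α/2} + z_β = 1.960 + 1.645 = 3.605.
n = 2 × (3.605 / 0.724)² = 2 × 4.979² = 2 × 24.79 = 49.6.
Round up to the next whole participant.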